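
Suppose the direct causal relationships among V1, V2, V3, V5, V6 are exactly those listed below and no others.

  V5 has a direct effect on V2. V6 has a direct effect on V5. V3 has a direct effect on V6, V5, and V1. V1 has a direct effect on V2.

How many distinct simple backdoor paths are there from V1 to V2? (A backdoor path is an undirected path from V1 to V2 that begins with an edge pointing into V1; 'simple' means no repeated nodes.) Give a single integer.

A backdoor path from V1 to V2 is any simple undirected path whose first edge points into V1 (i.e. leaves V1 via a parent).
Parents of V1: {V3}.
Enumerating:
  P1: V1 <- V3 -> V6 -> V5 -> V2
  P2: V1 <- V3 -> V5 -> V2
That exhausts the simple backdoor paths. Count: 2.

2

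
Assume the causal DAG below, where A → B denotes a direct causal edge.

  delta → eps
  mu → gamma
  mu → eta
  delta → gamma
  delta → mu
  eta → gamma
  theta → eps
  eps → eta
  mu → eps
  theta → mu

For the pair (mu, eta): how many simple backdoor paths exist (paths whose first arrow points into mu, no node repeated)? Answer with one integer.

A backdoor path from mu to eta is any simple undirected path whose first edge points into mu (i.e. leaves mu via a parent).
Parents of mu: {delta, theta}.
Enumerating:
  P1: mu <- theta -> eps <- delta -> gamma <- eta
  P2: mu <- theta -> eps -> eta
  P3: mu <- delta -> eps -> eta
  P4: mu <- delta -> gamma <- eta
That exhausts the simple backdoor paths. Count: 4.

4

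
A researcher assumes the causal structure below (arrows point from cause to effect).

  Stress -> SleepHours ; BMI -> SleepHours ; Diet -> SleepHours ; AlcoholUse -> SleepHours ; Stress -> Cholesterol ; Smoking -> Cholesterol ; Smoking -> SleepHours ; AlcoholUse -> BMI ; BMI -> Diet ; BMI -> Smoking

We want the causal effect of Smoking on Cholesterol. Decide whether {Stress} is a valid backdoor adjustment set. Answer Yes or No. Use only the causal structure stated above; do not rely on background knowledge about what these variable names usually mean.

Backdoor paths from Smoking to Cholesterol (paths whose first edge points into Smoking):
  P1: Smoking <- BMI <- AlcoholUse -> SleepHours <- Stress -> Cholesterol
  P2: Smoking <- BMI -> Diet -> SleepHours <- Stress -> Cholesterol
  P3: Smoking <- BMI -> SleepHours <- Stress -> Cholesterol
Condition 1 (no descendant of Smoking in the set): holds — descendants of Smoking are {Cholesterol, SleepHours}; none are in {Stress}.
Condition 2 (every backdoor path blocked by {Stress}):
  P1: blocked at collider SleepHours (neither it nor any descendant is in the conditioning set).
  P2: blocked at collider SleepHours (neither it nor any descendant is in the conditioning set).
  P3: blocked at collider SleepHours (neither it nor any descendant is in the conditioning set).
{Stress} satisfies the backdoor criterion.

Yes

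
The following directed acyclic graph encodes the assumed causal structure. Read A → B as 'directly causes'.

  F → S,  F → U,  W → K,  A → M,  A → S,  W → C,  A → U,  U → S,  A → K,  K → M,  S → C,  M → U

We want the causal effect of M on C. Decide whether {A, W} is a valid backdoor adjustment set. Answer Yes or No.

Yes

Backdoor paths from M to C (paths whose first edge points into M):
  P1: M <- A -> K <- W -> C
  P2: M <- A -> U <- F -> S -> C
  P3: M <- A -> U -> S -> C
  P4: M <- A -> S -> C
  P5: M <- K <- A -> U <- F -> S -> C
  P6: M <- K <- A -> U -> S -> C
  P7: M <- K <- A -> S -> C
  P8: M <- K <- W -> C
Condition 1 (no descendant of M in the set): holds — descendants of M are {C, S, U}; none are in {A, W}.
Condition 2 (every backdoor path blocked by {A, W}):
  P1: blocked at fork node A ∈ conditioning set.
  P2: blocked at fork node A ∈ conditioning set.
  P3: blocked at fork node A ∈ conditioning set.
  P4: blocked at fork node A ∈ conditioning set.
  P5: blocked at fork node A ∈ conditioning set.
  P6: blocked at fork node A ∈ conditioning set.
  P7: blocked at fork node A ∈ conditioning set.
  P8: blocked at fork node W ∈ conditioning set.
{A, W} satisfies the backdoor criterion.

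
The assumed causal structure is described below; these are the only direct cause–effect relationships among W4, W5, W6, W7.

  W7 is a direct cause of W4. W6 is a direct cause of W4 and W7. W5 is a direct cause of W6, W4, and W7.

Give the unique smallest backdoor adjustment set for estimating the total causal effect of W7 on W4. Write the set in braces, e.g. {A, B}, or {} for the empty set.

{W5, W6}

Variables eligible for adjustment (non-descendants of W7, excluding W7 and W4): {W5, W6}.
Backdoor paths from W7 to W4:
  P1: W7 <- W5 -> W6 -> W4
  P2: W7 <- W5 -> W4
  P3: W7 <- W6 <- W5 -> W4
  P4: W7 <- W6 -> W4
The empty set is not sufficient: P1 (W7 <- W5 -> W6 -> W4) has no collider blocking it and no conditioned non-collider, so it is open.
Try {W5, W6}:
  P1: blocked at fork node W5 ∈ conditioning set.
  P2: blocked at fork node W5 ∈ conditioning set.
  P3: blocked at chain node W6 ∈ conditioning set.
  P4: blocked at fork node W6 ∈ conditioning set.
{W5, W6} contains no descendant of W7 and blocks every backdoor path.
Every element of {W5, W6} is needed (dropping W5 leaves P2 open; dropping W6 leaves P4 open), so no proper subset is valid.
Among all size-2 subsets of the eligible variables, only {W5, W6} blocks every backdoor path, so it is the unique smallest valid adjustment set.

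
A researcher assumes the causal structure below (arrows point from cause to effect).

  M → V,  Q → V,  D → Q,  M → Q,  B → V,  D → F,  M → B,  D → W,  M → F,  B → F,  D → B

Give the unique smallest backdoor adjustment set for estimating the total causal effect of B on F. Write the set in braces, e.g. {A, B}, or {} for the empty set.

{D, M}

Variables eligible for adjustment (non-descendants of B, excluding B and F): {D, M, Q, W}.
Backdoor paths from B to F:
  P1: B <- D -> Q <- M -> F
  P2: B <- D -> Q -> V <- M -> F
  P3: B <- D -> F
  P4: B <- M -> Q <- D -> F
  P5: B <- M -> F
  P6: B <- M -> V <- Q <- D -> F
The empty set is not sufficient: P3 (B <- D -> F) has no collider blocking it and no conditioned non-collider, so it is open.
Try {D, M}:
  P1: blocked at fork node D ∈ conditioning set.
  P2: blocked at fork node D ∈ conditioning set.
  P3: blocked at fork node D ∈ conditioning set.
  P4: blocked at fork node M ∈ conditioning set.
  P5: blocked at fork node M ∈ conditioning set.
  P6: blocked at fork node M ∈ conditioning set.
{D, M} contains no descendant of B and blocks every backdoor path.
Every element of {D, M} is needed (dropping D leaves P3 open; dropping M leaves P5 open), so no proper subset is valid.
Among all size-2 subsets of the eligible variables, only {D, M} blocks every backdoor path, so it is the unique smallest valid adjustment set.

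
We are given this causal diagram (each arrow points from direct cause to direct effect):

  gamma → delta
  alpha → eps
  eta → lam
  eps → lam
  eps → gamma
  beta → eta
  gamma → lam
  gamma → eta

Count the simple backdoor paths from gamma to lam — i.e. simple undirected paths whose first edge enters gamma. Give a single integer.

1

A backdoor path from gamma to lam is any simple undirected path whose first edge points into gamma (i.e. leaves gamma via a parent).
Parents of gamma: {eps}.
Enumerating:
  P1: gamma <- eps -> lam
That exhausts the simple backdoor paths. Count: 1.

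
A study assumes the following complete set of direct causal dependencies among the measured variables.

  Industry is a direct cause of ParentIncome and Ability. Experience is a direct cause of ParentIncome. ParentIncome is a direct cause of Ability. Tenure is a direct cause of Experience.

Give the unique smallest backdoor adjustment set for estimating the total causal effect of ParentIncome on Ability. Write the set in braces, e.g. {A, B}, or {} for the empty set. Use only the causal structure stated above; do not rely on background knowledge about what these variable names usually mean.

Variables eligible for adjustment (non-descendants of ParentIncome, excluding ParentIncome and Ability): {Experience, Industry, Tenure}.
Backdoor paths from ParentIncome to Ability:
  P1: ParentIncome <- Industry -> Ability
The empty set is not sufficient: P1 (ParentIncome <- Industry -> Ability) has no collider blocking it and no conditioned non-collider, so it is open.
Try {Industry}:
  P1: blocked at fork node Industry ∈ conditioning set.
{Industry} contains no descendant of ParentIncome and blocks every backdoor path.
No other singleton works — e.g. {Tenure} leaves P1 open — so {Industry} is the unique smallest valid adjustment set.

{Industry}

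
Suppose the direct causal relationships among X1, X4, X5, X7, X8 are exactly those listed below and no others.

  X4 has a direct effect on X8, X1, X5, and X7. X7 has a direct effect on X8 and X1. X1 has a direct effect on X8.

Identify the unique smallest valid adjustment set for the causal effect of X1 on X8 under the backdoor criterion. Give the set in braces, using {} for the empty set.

Variables eligible for adjustment (non-descendants of X1, excluding X1 and X8): {X4, X5, X7}.
Backdoor paths from X1 to X8:
  P1: X1 <- X4 -> X7 -> X8
  P2: X1 <- X4 -> X8
  P3: X1 <- X7 <- X4 -> X8
  P4: X1 <- X7 -> X8
The empty set is not sufficient: P1 (X1 <- X4 -> X7 -> X8) has no collider blocking it and no conditioned non-collider, so it is open.
Try {X4, X7}:
  P1: blocked at fork node X4 ∈ conditioning set.
  P2: blocked at fork node X4 ∈ conditioning set.
  P3: blocked at chain node X7 ∈ conditioning set.
  P4: blocked at fork node X7 ∈ conditioning set.
{X4, X7} contains no descendant of X1 and blocks every backdoor path.
Every element of {X4, X7} is needed (dropping X4 leaves P2 open; dropping X7 leaves P4 open), so no proper subset is valid.
Among all size-2 subsets of the eligible variables, only {X4, X7} blocks every backdoor path, so it is the unique smallest valid adjustment set.

{X4, X7}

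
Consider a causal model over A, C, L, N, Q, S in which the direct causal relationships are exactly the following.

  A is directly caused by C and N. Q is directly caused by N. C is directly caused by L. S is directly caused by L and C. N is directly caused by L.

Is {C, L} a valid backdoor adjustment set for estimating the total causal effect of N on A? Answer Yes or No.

Backdoor paths from N to A (paths whose first edge points into N):
  P1: N <- L -> C -> A
  P2: N <- L -> S <- C -> A
Condition 1 (no descendant of N in the set): holds — descendants of N are {A, Q}; none are in {C, L}.
Condition 2 (every backdoor path blocked by {C, L}):
  P1: blocked at fork node L ∈ conditioning set.
  P2: blocked at fork node L ∈ conditioning set.
{C, L} satisfies the backdoor criterion.

Yes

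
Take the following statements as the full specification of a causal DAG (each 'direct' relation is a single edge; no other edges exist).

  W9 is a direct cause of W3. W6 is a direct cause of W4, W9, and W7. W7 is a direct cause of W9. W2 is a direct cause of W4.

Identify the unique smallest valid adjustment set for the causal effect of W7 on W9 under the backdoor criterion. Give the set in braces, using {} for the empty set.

Variables eligible for adjustment (non-descendants of W7, excluding W7 and W9): {W2, W4, W6}.
Backdoor paths from W7 to W9:
  P1: W7 <- W6 -> W9
The empty set is not sufficient: P1 (W7 <- W6 -> W9) has no collider blocking it and no conditioned non-collider, so it is open.
Try {W6}:
  P1: blocked at fork node W6 ∈ conditioning set.
{W6} contains no descendant of W7 and blocks every backdoor path.
No other singleton works — e.g. {W2} leaves P1 open — so {W6} is the unique smallest valid adjustment set.

{W6}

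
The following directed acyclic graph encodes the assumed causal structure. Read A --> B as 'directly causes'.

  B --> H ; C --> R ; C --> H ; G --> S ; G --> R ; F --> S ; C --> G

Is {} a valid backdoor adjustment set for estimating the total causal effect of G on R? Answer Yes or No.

No

Backdoor paths from G to R (paths whose first edge points into G):
  P1: G <- C -> R
Condition 1 (no descendant of G in the set): holds — descendants of G are {R, S}; none are in {}.
Condition 2 (every backdoor path blocked by {}):
  P1: open — no interior node is in the conditioning set.
{} does not satisfy the backdoor criterion.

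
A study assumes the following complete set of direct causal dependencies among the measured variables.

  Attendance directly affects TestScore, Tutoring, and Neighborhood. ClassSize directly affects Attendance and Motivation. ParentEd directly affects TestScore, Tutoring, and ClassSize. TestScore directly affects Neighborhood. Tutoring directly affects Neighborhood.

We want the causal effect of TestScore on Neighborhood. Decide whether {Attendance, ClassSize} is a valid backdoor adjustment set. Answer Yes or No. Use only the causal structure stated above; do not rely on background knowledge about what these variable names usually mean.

Backdoor paths from TestScore to Neighborhood (paths whose first edge points into TestScore):
  P1: TestScore <- ParentEd -> ClassSize -> Attendance -> Tutoring -> Neighborhood
  P2: TestScore <- ParentEd -> ClassSize -> Attendance -> Neighborhood
  P3: TestScore <- ParentEd -> Tutoring <- Attendance -> Neighborhood
  P4: TestScore <- ParentEd -> Tutoring -> Neighborhood
  P5: TestScore <- Attendance <- ClassSize <- ParentEd -> Tutoring -> Neighborhood
  P6: TestScore <- Attendance -> Tutoring -> Neighborhood
  P7: TestScore <- Attendance -> Neighborhood
Condition 1 (no descendant of TestScore in the set): holds — descendants of TestScore are {Neighborhood}; none are in {Attendance, ClassSize}.
Condition 2 (every backdoor path blocked by {Attendance, ClassSize}):
  P1: blocked at chain node ClassSize ∈ conditioning set.
  P2: blocked at chain node ClassSize ∈ conditioning set.
  P3: blocked at collider Tutoring (neither it nor any descendant is in the conditioning set).
  P4: open — no interior node is in the conditioning set.
  P5: blocked at chain node Attendance ∈ conditioning set.
  P6: blocked at fork node Attendance ∈ conditioning set.
  P7: blocked at fork node Attendance ∈ conditioning set.
{Attendance, ClassSize} does not satisfy the backdoor criterion.

No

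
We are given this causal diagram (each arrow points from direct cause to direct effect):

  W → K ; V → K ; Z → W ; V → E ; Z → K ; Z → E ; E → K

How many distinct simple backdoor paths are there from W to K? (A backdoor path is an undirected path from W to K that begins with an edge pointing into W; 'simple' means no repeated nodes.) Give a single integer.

3

A backdoor path from W to K is any simple undirected path whose first edge points into W (i.e. leaves W via a parent).
Parents of W: {Z}.
Enumerating:
  P1: W <- Z -> E <- V -> K
  P2: W <- Z -> E -> K
  P3: W <- Z -> K
That exhausts the simple backdoor paths. Count: 3.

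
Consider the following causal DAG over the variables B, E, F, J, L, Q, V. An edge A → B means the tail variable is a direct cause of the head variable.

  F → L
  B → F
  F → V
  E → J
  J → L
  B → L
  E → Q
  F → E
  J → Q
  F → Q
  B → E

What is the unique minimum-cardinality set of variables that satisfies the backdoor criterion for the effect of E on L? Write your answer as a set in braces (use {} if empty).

{B, F}

Variables eligible for adjustment (non-descendants of E, excluding E and L): {B, F, V}.
Backdoor paths from E to L:
  P1: E <- B -> F -> L
  P2: E <- B -> F -> Q <- J -> L
  P3: E <- B -> L
  P4: E <- F <- B -> L
  P5: E <- F -> L
  P6: E <- F -> Q <- J -> L
The empty set is not sufficient: P1 (E <- B -> F -> L) has no collider blocking it and no conditioned non-collider, so it is open.
Try {B, F}:
  P1: blocked at fork node B ∈ conditioning set.
  P2: blocked at fork node B ∈ conditioning set.
  P3: blocked at fork node B ∈ conditioning set.
  P4: blocked at chain node F ∈ conditioning set.
  P5: blocked at fork node F ∈ conditioning set.
  P6: blocked at fork node F ∈ conditioning set.
{B, F} contains no descendant of E and blocks every backdoor path.
Every element of {B, F} is needed (dropping B leaves P3 open; dropping F leaves P5 open), so no proper subset is valid.
Among all size-2 subsets of the eligible variables, only {B, F} blocks every backdoor path, so it is the unique smallest valid adjustment set.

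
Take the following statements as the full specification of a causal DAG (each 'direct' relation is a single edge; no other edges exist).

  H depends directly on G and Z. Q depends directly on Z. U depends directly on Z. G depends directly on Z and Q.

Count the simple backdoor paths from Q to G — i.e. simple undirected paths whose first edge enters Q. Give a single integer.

2

A backdoor path from Q to G is any simple undirected path whose first edge points into Q (i.e. leaves Q via a parent).
Parents of Q: {Z}.
Enumerating:
  P1: Q <- Z -> G
  P2: Q <- Z -> H <- G
That exhausts the simple backdoor paths. Count: 2.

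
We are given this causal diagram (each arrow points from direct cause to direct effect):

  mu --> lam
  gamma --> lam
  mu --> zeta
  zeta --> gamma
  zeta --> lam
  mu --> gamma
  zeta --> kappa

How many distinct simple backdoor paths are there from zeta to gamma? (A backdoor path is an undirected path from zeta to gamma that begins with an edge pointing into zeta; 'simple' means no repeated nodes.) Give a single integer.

A backdoor path from zeta to gamma is any simple undirected path whose first edge points into zeta (i.e. leaves zeta via a parent).
Parents of zeta: {mu}.
Enumerating:
  P1: zeta <- mu -> gamma
  P2: zeta <- mu -> lam <- gamma
That exhausts the simple backdoor paths. Count: 2.

2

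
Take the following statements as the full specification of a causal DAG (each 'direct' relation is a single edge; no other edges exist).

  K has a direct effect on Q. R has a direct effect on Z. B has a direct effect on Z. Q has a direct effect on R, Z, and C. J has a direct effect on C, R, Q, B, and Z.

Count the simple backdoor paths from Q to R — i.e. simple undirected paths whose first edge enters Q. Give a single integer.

A backdoor path from Q to R is any simple undirected path whose first edge points into Q (i.e. leaves Q via a parent).
Parents of Q: {J, K}.
Enumerating:
  P1: Q <- J -> B -> Z <- R
  P2: Q <- J -> R
  P3: Q <- J -> Z <- R
That exhausts the simple backdoor paths. Count: 3.

3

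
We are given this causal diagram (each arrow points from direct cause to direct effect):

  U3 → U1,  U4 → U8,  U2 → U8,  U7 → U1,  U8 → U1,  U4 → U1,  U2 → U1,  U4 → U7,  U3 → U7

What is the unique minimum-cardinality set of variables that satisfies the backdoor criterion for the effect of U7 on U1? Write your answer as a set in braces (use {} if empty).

Variables eligible for adjustment (non-descendants of U7, excluding U7 and U1): {U2, U3, U4, U8}.
Backdoor paths from U7 to U1:
  P1: U7 <- U3 -> U1
  P2: U7 <- U4 -> U8 <- U2 -> U1
  P3: U7 <- U4 -> U8 -> U1
  P4: U7 <- U4 -> U1
The empty set is not sufficient: P1 (U7 <- U3 -> U1) has no collider blocking it and no conditioned non-collider, so it is open.
Try {U3, U4}:
  P1: blocked at fork node U3 ∈ conditioning set.
  P2: blocked at fork node U4 ∈ conditioning set.
  P3: blocked at fork node U4 ∈ conditioning set.
  P4: blocked at fork node U4 ∈ conditioning set.
{U3, U4} contains no descendant of U7 and blocks every backdoor path.
Every element of {U3, U4} is needed (dropping U3 leaves P1 open; dropping U4 leaves P3 open), so no proper subset is valid.
Among all size-2 subsets of the eligible variables, only {U3, U4} blocks every backdoor path, so it is the unique smallest valid adjustment set.

{U3, U4}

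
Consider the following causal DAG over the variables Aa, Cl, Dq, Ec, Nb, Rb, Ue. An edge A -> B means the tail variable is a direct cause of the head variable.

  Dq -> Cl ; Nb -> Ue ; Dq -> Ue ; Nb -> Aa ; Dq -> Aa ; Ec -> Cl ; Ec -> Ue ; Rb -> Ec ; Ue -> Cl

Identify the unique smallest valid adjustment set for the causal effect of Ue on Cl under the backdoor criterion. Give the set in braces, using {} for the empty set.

{Dq, Ec}

Variables eligible for adjustment (non-descendants of Ue, excluding Ue and Cl): {Aa, Dq, Ec, Nb, Rb}.
Backdoor paths from Ue to Cl:
  P1: Ue <- Nb -> Aa <- Dq -> Cl
  P2: Ue <- Ec -> Cl
  P3: Ue <- Dq -> Cl
The empty set is not sufficient: P2 (Ue <- Ec -> Cl) has no collider blocking it and no conditioned non-collider, so it is open.
Try {Dq, Ec}:
  P1: blocked at collider Aa (neither it nor any descendant is in the conditioning set).
  P2: blocked at fork node Ec ∈ conditioning set.
  P3: blocked at fork node Dq ∈ conditioning set.
{Dq, Ec} contains no descendant of Ue and blocks every backdoor path.
Every element of {Dq, Ec} is needed (dropping Dq leaves P3 open; dropping Ec leaves P2 open), so no proper subset is valid.
Among all size-2 subsets of the eligible variables, only {Dq, Ec} blocks every backdoor path, so it is the unique smallest valid adjustment set.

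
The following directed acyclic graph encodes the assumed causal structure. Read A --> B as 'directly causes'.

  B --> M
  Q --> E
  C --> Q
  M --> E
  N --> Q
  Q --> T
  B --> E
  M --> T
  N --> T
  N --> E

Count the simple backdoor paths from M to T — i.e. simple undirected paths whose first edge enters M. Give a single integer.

A backdoor path from M to T is any simple undirected path whose first edge points into M (i.e. leaves M via a parent).
Parents of M: {B}.
Enumerating:
  P1: M <- B -> E <- N -> Q -> T
  P2: M <- B -> E <- N -> T
  P3: M <- B -> E <- Q <- N -> T
  P4: M <- B -> E <- Q -> T
That exhausts the simple backdoor paths. Count: 4.

4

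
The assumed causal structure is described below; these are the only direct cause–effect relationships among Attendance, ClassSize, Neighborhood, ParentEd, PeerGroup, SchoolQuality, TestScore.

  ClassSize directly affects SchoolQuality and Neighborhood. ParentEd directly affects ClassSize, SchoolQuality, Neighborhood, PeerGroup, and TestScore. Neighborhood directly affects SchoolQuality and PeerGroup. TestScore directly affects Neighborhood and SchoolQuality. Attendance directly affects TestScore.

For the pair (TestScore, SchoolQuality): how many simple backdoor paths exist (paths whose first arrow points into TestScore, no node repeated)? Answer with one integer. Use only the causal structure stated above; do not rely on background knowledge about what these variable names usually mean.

7

A backdoor path from TestScore to SchoolQuality is any simple undirected path whose first edge points into TestScore (i.e. leaves TestScore via a parent).
Parents of TestScore: {Attendance, ParentEd}.
Enumerating:
  P1: TestScore <- ParentEd -> ClassSize -> Neighborhood -> SchoolQuality
  P2: TestScore <- ParentEd -> ClassSize -> SchoolQuality
  P3: TestScore <- ParentEd -> Neighborhood <- ClassSize -> SchoolQuality
  P4: TestScore <- ParentEd -> Neighborhood -> SchoolQuality
  P5: TestScore <- ParentEd -> PeerGroup <- Neighborhood <- ClassSize -> SchoolQuality
  P6: TestScore <- ParentEd -> PeerGroup <- Neighborhood -> SchoolQuality
  P7: TestScore <- ParentEd -> SchoolQuality
That exhausts the simple backdoor paths. Count: 7.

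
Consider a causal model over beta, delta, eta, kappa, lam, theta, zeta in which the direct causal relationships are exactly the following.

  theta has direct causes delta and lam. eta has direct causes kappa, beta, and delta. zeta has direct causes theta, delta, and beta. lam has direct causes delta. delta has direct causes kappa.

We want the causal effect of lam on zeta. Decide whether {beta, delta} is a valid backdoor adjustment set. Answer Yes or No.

Yes

Backdoor paths from lam to zeta (paths whose first edge points into lam):
  P1: lam <- delta <- kappa -> eta <- beta -> zeta
  P2: lam <- delta -> eta <- beta -> zeta
  P3: lam <- delta -> theta -> zeta
  P4: lam <- delta -> zeta
Condition 1 (no descendant of lam in the set): holds — descendants of lam are {theta, zeta}; none are in {beta, delta}.
Condition 2 (every backdoor path blocked by {beta, delta}):
  P1: blocked at chain node delta ∈ conditioning set.
  P2: blocked at fork node delta ∈ conditioning set.
  P3: blocked at fork node delta ∈ conditioning set.
  P4: blocked at fork node delta ∈ conditioning set.
{beta, delta} satisfies the backdoor criterion.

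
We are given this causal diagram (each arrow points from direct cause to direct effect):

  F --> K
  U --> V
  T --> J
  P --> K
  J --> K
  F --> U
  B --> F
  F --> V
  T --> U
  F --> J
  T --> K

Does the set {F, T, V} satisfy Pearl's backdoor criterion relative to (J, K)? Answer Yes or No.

Yes

Backdoor paths from J to K (paths whose first edge points into J):
  P1: J <- T -> U <- F -> K
  P2: J <- T -> U -> V <- F -> K
  P3: J <- T -> K
  P4: J <- F -> U <- T -> K
  P5: J <- F -> K
  P6: J <- F -> V <- U <- T -> K
Condition 1 (no descendant of J in the set): holds — descendants of J are {K}; none are in {F, T, V}.
Condition 2 (every backdoor path blocked by {F, T, V}):
  P1: blocked at fork node T ∈ conditioning set.
  P2: blocked at fork node T ∈ conditioning set.
  P3: blocked at fork node T ∈ conditioning set.
  P4: blocked at fork node F ∈ conditioning set.
  P5: blocked at fork node F ∈ conditioning set.
  P6: blocked at fork node F ∈ conditioning set.
{F, T, V} satisfies the backdoor criterion.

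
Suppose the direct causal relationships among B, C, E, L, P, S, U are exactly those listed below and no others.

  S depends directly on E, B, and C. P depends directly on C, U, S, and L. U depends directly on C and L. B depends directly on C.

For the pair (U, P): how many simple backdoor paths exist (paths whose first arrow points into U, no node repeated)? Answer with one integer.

4

A backdoor path from U to P is any simple undirected path whose first edge points into U (i.e. leaves U via a parent).
Parents of U: {C, L}.
Enumerating:
  P1: U <- C -> B -> S -> P
  P2: U <- C -> S -> P
  P3: U <- C -> P
  P4: U <- L -> P
That exhausts the simple backdoor paths. Count: 4.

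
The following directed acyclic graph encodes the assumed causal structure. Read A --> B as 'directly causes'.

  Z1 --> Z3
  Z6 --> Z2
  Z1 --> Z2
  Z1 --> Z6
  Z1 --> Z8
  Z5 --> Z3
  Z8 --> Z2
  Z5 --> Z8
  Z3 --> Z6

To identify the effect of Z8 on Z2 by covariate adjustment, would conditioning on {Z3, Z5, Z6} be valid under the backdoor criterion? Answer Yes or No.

Backdoor paths from Z8 to Z2 (paths whose first edge points into Z8):
  P1: Z8 <- Z1 -> Z3 -> Z6 -> Z2
  P2: Z8 <- Z1 -> Z6 -> Z2
  P3: Z8 <- Z1 -> Z2
  P4: Z8 <- Z5 -> Z3 <- Z1 -> Z6 -> Z2
  P5: Z8 <- Z5 -> Z3 <- Z1 -> Z2
  P6: Z8 <- Z5 -> Z3 -> Z6 <- Z1 -> Z2
  P7: Z8 <- Z5 -> Z3 -> Z6 -> Z2
Condition 1 (no descendant of Z8 in the set): holds — descendants of Z8 are {Z2}; none are in {Z3, Z5, Z6}.
Condition 2 (every backdoor path blocked by {Z3, Z5, Z6}):
  P1: blocked at chain node Z3 ∈ conditioning set.
  P2: blocked at chain node Z6 ∈ conditioning set.
  P3: open — no interior node is in the conditioning set.
  P4: blocked at fork node Z5 ∈ conditioning set.
  P5: blocked at fork node Z5 ∈ conditioning set.
  P6: blocked at fork node Z5 ∈ conditioning set.
  P7: blocked at fork node Z5 ∈ conditioning set.
{Z3, Z5, Z6} does not satisfy the backdoor criterion.

No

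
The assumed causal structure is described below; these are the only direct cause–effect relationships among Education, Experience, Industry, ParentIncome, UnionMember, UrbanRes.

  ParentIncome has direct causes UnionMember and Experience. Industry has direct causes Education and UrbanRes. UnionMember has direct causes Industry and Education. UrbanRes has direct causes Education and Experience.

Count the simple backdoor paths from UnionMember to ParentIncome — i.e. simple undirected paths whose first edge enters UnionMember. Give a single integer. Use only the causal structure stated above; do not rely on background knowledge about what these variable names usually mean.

A backdoor path from UnionMember to ParentIncome is any simple undirected path whose first edge points into UnionMember (i.e. leaves UnionMember via a parent).
Parents of UnionMember: {Education, Industry}.
Enumerating:
  P1: UnionMember <- Education -> UrbanRes <- Experience -> ParentIncome
  P2: UnionMember <- Education -> Industry <- UrbanRes <- Experience -> ParentIncome
  P3: UnionMember <- Industry <- Education -> UrbanRes <- Experience -> ParentIncome
  P4: UnionMember <- Industry <- UrbanRes <- Experience -> ParentIncome
That exhausts the simple backdoor paths. Count: 4.

4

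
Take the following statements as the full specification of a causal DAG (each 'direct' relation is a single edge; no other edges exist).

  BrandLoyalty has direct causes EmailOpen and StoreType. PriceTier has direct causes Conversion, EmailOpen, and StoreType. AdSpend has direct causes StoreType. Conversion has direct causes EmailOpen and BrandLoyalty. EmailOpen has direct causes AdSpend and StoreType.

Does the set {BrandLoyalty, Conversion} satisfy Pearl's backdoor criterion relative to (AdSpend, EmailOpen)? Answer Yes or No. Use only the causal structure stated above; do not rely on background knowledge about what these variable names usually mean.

No

Backdoor paths from AdSpend to EmailOpen (paths whose first edge points into AdSpend):
  P1: AdSpend <- StoreType -> EmailOpen
  P2: AdSpend <- StoreType -> BrandLoyalty <- EmailOpen
  P3: AdSpend <- StoreType -> BrandLoyalty -> Conversion <- EmailOpen
  P4: AdSpend <- StoreType -> BrandLoyalty -> Conversion -> PriceTier <- EmailOpen
  P5: AdSpend <- StoreType -> PriceTier <- EmailOpen
  P6: AdSpend <- StoreType -> PriceTier <- Conversion <- EmailOpen
  P7: AdSpend <- StoreType -> PriceTier <- Conversion <- BrandLoyalty <- EmailOpen
Condition 1 (no descendant of AdSpend in the set): FAILS — BrandLoyalty and Conversion are descendants of AdSpend.
Condition 2 (every backdoor path blocked by {BrandLoyalty, Conversion}):
  P1: open — no interior node is in the conditioning set.
  P2: open — collider(s) BrandLoyalty are conditioned on (or have a conditioned descendant) and no non-collider on the path is in the set.
  P3: blocked at chain node BrandLoyalty ∈ conditioning set.
  P4: blocked at chain node BrandLoyalty ∈ conditioning set.
  P5: blocked at collider PriceTier (neither it nor any descendant is in the conditioning set).
  P6: blocked at collider PriceTier (neither it nor any descendant is in the conditioning set).
  P7: blocked at collider PriceTier (neither it nor any descendant is in the conditioning set).
{BrandLoyalty, Conversion} does not satisfy the backdoor criterion.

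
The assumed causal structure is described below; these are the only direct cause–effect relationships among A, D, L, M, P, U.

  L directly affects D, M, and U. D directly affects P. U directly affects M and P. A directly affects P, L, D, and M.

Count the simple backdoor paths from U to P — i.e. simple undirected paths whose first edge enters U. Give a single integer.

A backdoor path from U to P is any simple undirected path whose first edge points into U (i.e. leaves U via a parent).
Parents of U: {L}.
Enumerating:
  P1: U <- L <- A -> D -> P
  P2: U <- L <- A -> P
  P3: U <- L -> D <- A -> P
  P4: U <- L -> D -> P
  P5: U <- L -> M <- A -> D -> P
  P6: U <- L -> M <- A -> P
That exhausts the simple backdoor paths. Count: 6.

6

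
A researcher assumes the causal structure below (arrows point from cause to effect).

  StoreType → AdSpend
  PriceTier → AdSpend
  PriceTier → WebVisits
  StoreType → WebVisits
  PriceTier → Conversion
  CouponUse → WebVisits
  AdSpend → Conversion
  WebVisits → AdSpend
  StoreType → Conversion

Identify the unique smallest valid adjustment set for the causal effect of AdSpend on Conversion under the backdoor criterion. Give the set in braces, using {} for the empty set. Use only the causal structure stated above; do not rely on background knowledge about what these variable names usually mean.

Variables eligible for adjustment (non-descendants of AdSpend, excluding AdSpend and Conversion): {CouponUse, PriceTier, StoreType, WebVisits}.
Backdoor paths from AdSpend to Conversion:
  P1: AdSpend <- PriceTier -> WebVisits <- StoreType -> Conversion
  P2: AdSpend <- PriceTier -> Conversion
  P3: AdSpend <- StoreType -> WebVisits <- PriceTier -> Conversion
  P4: AdSpend <- StoreType -> Conversion
  P5: AdSpend <- WebVisits <- PriceTier -> Conversion
  P6: AdSpend <- WebVisits <- StoreType -> Conversion
The empty set is not sufficient: P2 (AdSpend <- PriceTier -> Conversion) has no collider blocking it and no conditioned non-collider, so it is open.
Try {PriceTier, StoreType}:
  P1: blocked at fork node PriceTier ∈ conditioning set.
  P2: blocked at fork node PriceTier ∈ conditioning set.
  P3: blocked at fork node StoreType ∈ conditioning set.
  P4: blocked at fork node StoreType ∈ conditioning set.
  P5: blocked at fork node PriceTier ∈ conditioning set.
  P6: blocked at fork node StoreType ∈ conditioning set.
{PriceTier, StoreType} contains no descendant of AdSpend and blocks every backdoor path.
Every element of {PriceTier, StoreType} is needed (dropping PriceTier leaves P2 open; dropping StoreType leaves P4 open), so no proper subset is valid.
Among all size-2 subsets of the eligible variables, only {PriceTier, StoreType} blocks every backdoor path, so it is the unique smallest valid adjustment set.

{PriceTier, StoreType}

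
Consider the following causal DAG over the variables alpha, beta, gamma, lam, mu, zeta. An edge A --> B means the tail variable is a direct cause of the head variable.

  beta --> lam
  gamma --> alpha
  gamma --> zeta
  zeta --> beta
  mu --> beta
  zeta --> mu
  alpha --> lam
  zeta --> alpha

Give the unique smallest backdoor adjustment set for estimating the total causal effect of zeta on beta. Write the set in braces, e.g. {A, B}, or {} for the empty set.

Variables eligible for adjustment (non-descendants of zeta, excluding zeta and beta): {gamma}.
Backdoor paths from zeta to beta:
  P1: zeta <- gamma -> alpha -> lam <- beta
Each backdoor path contains an unconditioned collider, so every path is already blocked with the empty conditioning set:
  P1: blocked at collider lam (neither it nor any descendant is in the conditioning set).
The empty set is therefore the unique smallest valid set.

{}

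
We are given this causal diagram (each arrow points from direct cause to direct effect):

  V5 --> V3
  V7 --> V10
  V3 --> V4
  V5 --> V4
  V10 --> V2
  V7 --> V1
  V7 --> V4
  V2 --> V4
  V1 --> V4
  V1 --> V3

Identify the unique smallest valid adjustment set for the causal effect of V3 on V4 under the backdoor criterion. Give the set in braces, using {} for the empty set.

Variables eligible for adjustment (non-descendants of V3, excluding V3 and V4): {V1, V10, V2, V5, V7}.
Backdoor paths from V3 to V4:
  P1: V3 <- V1 <- V7 -> V10 -> V2 -> V4
  P2: V3 <- V1 <- V7 -> V4
  P3: V3 <- V1 -> V4
  P4: V3 <- V5 -> V4
The empty set is not sufficient: P1 (V3 <- V1 <- V7 -> V10 -> V2 -> V4) has no collider blocking it and no conditioned non-collider, so it is open.
Try {V1, V5}:
  P1: blocked at chain node V1 ∈ conditioning set.
  P2: blocked at chain node V1 ∈ conditioning set.
  P3: blocked at fork node V1 ∈ conditioning set.
  P4: blocked at fork node V5 ∈ conditioning set.
{V1, V5} contains no descendant of V3 and blocks every backdoor path.
Every element of {V1, V5} is needed (dropping V1 leaves P1 open; dropping V5 leaves P4 open), so no proper subset is valid.
Among all size-2 subsets of the eligible variables, only {V1, V5} blocks every backdoor path, so it is the unique smallest valid adjustment set.

{V1, V5}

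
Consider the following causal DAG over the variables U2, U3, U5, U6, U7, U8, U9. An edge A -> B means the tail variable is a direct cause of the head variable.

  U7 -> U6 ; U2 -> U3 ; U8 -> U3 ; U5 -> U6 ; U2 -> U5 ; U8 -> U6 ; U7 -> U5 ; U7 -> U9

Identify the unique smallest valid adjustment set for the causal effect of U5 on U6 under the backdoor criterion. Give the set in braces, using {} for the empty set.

Variables eligible for adjustment (non-descendants of U5, excluding U5 and U6): {U2, U3, U7, U8, U9}.
Backdoor paths from U5 to U6:
  P1: U5 <- U7 -> U6
  P2: U5 <- U2 -> U3 <- U8 -> U6
The empty set is not sufficient: P1 (U5 <- U7 -> U6) has no collider blocking it and no conditioned non-collider, so it is open.
Try {U7}:
  P1: blocked at fork node U7 ∈ conditioning set.
  P2: blocked at collider U3 (neither it nor any descendant is in the conditioning set).
{U7} contains no descendant of U5 and blocks every backdoor path.
No other singleton works — e.g. {U8} leaves P1 open — so {U7} is the unique smallest valid adjustment set.

{U7}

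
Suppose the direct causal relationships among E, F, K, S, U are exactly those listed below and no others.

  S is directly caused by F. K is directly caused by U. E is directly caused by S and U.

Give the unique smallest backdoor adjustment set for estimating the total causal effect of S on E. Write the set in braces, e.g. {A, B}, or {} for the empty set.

Variables eligible for adjustment (non-descendants of S, excluding S and E): {F, K, U}.
Backdoor paths from S to E:
  (none)
With no backdoor paths the empty set already satisfies the criterion, and it is trivially minimal.

{}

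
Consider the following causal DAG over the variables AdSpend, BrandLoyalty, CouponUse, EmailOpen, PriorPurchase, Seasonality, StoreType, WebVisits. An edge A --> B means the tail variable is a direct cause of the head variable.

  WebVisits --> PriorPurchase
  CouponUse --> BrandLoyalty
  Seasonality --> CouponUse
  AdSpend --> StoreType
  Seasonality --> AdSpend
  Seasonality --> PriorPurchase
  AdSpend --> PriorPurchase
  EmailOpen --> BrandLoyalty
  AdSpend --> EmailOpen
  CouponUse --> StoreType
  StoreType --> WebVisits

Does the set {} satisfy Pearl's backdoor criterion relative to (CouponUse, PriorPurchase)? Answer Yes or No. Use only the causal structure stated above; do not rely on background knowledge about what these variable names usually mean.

No

Backdoor paths from CouponUse to PriorPurchase (paths whose first edge points into CouponUse):
  P1: CouponUse <- Seasonality -> AdSpend -> StoreType -> WebVisits -> PriorPurchase
  P2: CouponUse <- Seasonality -> AdSpend -> PriorPurchase
  P3: CouponUse <- Seasonality -> PriorPurchase
Condition 1 (no descendant of CouponUse in the set): holds — descendants of CouponUse are {BrandLoyalty, PriorPurchase, StoreType, WebVisits}; none are in {}.
Condition 2 (every backdoor path blocked by {}):
  P1: open — no interior node is in the conditioning set.
  P2: open — no interior node is in the conditioning set.
  P3: open — no interior node is in the conditioning set.
{} does not satisfy the backdoor criterion.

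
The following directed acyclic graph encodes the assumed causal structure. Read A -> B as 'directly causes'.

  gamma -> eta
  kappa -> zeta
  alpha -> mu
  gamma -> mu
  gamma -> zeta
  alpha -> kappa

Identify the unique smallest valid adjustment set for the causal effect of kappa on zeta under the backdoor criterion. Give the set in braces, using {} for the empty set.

Variables eligible for adjustment (non-descendants of kappa, excluding kappa and zeta): {alpha, eta, gamma, mu}.
Backdoor paths from kappa to zeta:
  P1: kappa <- alpha -> mu <- gamma -> zeta
Each backdoor path contains an unconditioned collider, so every path is already blocked with the empty conditioning set:
  P1: blocked at collider mu (neither it nor any descendant is in the conditioning set).
The empty set is therefore the unique smallest valid set.

{}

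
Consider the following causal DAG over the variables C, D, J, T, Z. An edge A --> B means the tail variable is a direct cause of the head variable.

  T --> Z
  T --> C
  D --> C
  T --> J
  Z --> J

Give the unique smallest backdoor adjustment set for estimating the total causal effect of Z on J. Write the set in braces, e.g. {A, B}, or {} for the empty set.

Variables eligible for adjustment (non-descendants of Z, excluding Z and J): {C, D, T}.
Backdoor paths from Z to J:
  P1: Z <- T -> J
The empty set is not sufficient: P1 (Z <- T -> J) has no collider blocking it and no conditioned non-collider, so it is open.
Try {T}:
  P1: blocked at fork node T ∈ conditioning set.
{T} contains no descendant of Z and blocks every backdoor path.
No other singleton works — e.g. {D} leaves P1 open — so {T} is the unique smallest valid adjustment set.

{T}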